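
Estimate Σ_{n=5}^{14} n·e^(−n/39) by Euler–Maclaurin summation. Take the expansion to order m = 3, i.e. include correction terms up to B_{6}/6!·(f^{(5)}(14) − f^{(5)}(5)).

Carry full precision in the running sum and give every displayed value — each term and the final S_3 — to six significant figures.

S_3 ≈ 73.0033

∫_5^14 x·e^(−x/39) dx evaluates to 65.9419.
½[f(5) + f(14)] = ½[4.39836 + 9.77749] = 7.08793.
Running total after boundary: 73.0299.
k=1: B_{2}/(2)! × [f^{(1)}(14) − f^{(1)}(5)] = 1/12 × (0.447687 − 0.766894) = -0.0266006.
After k=1: 73.0033.
k=2: B_{4}/(4)! × [f^{(3)}(14) − f^{(3)}(5)] = −1/720 × (0.00121267 − 0.00166091) = 6.22551e-07.
After k=2: 73.0033.
k=3: B_{6}/(6)! × [f^{(5)}(14) − f^{(5)}(5)] = 1/30240 × (1.40105e-06 − 1.85247e-06) = -1.49279e-11.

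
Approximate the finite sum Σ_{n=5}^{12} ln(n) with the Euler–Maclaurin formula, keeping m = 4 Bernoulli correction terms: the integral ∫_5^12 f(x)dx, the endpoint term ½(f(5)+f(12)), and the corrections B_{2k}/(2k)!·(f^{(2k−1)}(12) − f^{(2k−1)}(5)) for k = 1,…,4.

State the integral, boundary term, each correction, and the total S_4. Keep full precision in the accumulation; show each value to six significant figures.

S_4 ≈ 16.8092

Integral: ∫_5^12 ln(x) dx = 14.7717.
½[f(5) + f(12)] = ½[1.60944 + 2.48491] = 2.04717.
So far: 16.8189.
Order-1 term: 1/12 · (0.0833333 − 0.200000) = -0.00972222.
After k=1: 16.8091.
Order-2 term: −1/720 · (0.00115741 − 0.0160000) = 2.06147e-05.
After k=2: 16.8092.
Order-3 term: 1/30240 · (9.64506e-05 − 0.00768000) = -2.50779e-07.
After k=3: 16.8092.
Order-4 term: −1/1209600 · (2.00939e-05 − 0.00921600) = 7.60244e-09.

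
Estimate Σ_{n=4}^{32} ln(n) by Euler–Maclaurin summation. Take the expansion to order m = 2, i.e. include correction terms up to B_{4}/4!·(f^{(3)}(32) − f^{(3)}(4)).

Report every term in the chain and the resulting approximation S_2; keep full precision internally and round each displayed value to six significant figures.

The integral term ∫_4^32 ln(x) dx = 77.3584.
½[f(4) + f(32)] = ½[1.38629 + 3.46574] = 2.42602.
Running total after boundary: 79.7844.
k=1: B_{2}/(2)! × [f^{(1)}(32) − f^{(1)}(4)] = 1/12 × (0.0312500 − 0.250000) = -0.0182292.
Partial sum through k=1: 79.7662.
k=2: B_{4}/(4)! × [f^{(3)}(32) − f^{(3)}(4)] = −1/720 × (6.10352e-05 − 0.0312500) = 4.33180e-05.

S_2 ≈ 79.7662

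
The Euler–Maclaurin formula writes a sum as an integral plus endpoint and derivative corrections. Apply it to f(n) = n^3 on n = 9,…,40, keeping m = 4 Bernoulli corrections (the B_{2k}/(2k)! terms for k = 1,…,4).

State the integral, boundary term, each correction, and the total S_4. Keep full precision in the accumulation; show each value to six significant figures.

S_4 ≈ 671104

The integral term ∫_9^40 x^3 dx = 638360.
½[f(9) + f(40)] = ½[729.000 + 64000.0] = 32364.5.
Running total after boundary: 670724.
Correction k=1: B_{2}/2! · (f^{(1)}(40) − f^{(1)}(9)) = 1/12 · (4800.00 − 243.000) = 379.750.
Running total after k=1: 671104.
Correction k=2: B_{4}/4! · (f^{(3)}(40) − f^{(3)}(9)) = −1/720 · (6.00000 − 6.00000) = 0.00000.
Running total after k=2: 671104.
Correction k=3: B_{6}/6! · (f^{(5)}(40) − f^{(5)}(9)) = 1/30240 · (0.00000 − 0.00000) = 0.00000.
Running total after k=3: 671104.
Correction k=4: B_{8}/8! · (f^{(7)}(40) − f^{(7)}(9)) = −1/1209600 · (0.00000 − 0.00000) = 0.00000.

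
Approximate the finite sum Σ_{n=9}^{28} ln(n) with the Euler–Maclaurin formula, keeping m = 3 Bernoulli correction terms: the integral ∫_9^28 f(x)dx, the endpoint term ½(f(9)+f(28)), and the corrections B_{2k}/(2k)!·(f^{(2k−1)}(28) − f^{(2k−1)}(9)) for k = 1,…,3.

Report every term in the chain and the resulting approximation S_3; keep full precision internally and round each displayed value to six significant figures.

S_3 ≈ 57.2851

∫_9^28 ln(x) dx evaluates to 54.5267.
½[f(9) + f(28)] = ½[2.19722 + 3.33220] = 2.76471.
Integral + boundary = 57.2914.
k=1: B_{2}/(2)! × [f^{(1)}(28) − f^{(1)}(9)] = 1/12 × (0.0357143 − 0.111111) = -0.00628307.
Running total after k=1: 57.2851.
k=2: B_{4}/(4)! × [f^{(3)}(28) − f^{(3)}(9)] = −1/720 × (9.11079e-05 − 0.00274348) = 3.68386e-06.
Running total after k=2: 57.2851.
k=3: B_{6}/(6)! × [f^{(5)}(28) − f^{(5)}(9)] = 1/30240 × (1.39451e-06 − 0.000406442) = -1.33944e-08.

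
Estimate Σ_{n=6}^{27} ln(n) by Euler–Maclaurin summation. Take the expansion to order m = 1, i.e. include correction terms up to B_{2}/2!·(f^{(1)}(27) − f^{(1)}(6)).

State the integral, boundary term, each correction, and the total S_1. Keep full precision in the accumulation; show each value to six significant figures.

The integral term ∫_6^27 ln(x) dx = 57.2370.
Endpoint term: (f(6) + f(27))/2 = (1.79176 + 3.29584)/2 = 2.54380.
So far: 59.7808.
Correction k=1: B_{2}/2! · (f^{(1)}(27) − f^{(1)}(6)) = 1/12 · (0.0370370 − 0.166667) = -0.0108025.

S_1 ≈ 59.7700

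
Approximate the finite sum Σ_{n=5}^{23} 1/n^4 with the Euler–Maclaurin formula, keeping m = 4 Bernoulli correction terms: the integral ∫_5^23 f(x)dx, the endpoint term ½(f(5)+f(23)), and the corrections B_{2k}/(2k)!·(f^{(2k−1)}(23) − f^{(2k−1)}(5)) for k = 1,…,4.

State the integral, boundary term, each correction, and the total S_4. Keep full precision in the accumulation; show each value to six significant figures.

∫_5^23 1/x^4 dx evaluates to 0.00263927.
Endpoint term: (f(5) + f(23))/2 = (0.00160000 + 3.57346e-06)/2 = 0.000801787.
Integral + boundary = 0.00344106.
k=1: B_{2}/(2)! × [f^{(1)}(23) − f^{(1)}(5)] = 1/12 × (-6.21471e-07 − (-0.00128000)) = 0.000106615.
Running total after k=1: 0.00354767.
k=2: B_{4}/(4)! × [f^{(3)}(23) − f^{(3)}(5)] = −1/720 × (-3.52441e-08 − (-0.00153600)) = -2.13328e-06.
Running total after k=2: 0.00354554.
k=3: B_{6}/(6)! × [f^{(5)}(23) − f^{(5)}(5)] = 1/30240 × (-3.73094e-09 − (-0.00344064)) = 1.13778e-07.
Running total after k=3: 0.00354565.
k=4: B_{8}/(8)! × [f^{(7)}(23) − f^{(7)}(5)] = −1/1209600 × (-6.34754e-10 − (-0.0123863)) = -1.02400e-08.

S_4 ≈ 0.00354564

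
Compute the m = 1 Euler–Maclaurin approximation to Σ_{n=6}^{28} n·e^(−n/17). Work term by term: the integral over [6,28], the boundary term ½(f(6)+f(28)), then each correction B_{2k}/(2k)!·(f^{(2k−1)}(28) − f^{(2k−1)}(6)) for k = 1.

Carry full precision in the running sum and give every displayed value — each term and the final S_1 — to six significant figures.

Integral: ∫_6^28 x·e^(−x/17) dx = 127.373.
Endpoint term: (f(6) + f(28))/2 = (4.21571 + 5.39324)/2 = 4.80447.
Running total after boundary: 132.177.
k=1: B_{2}/(2)! × [f^{(1)}(28) − f^{(1)}(6)] = 1/12 × (-0.124634 − 0.454636) = -0.0482724.

S_1 ≈ 132.129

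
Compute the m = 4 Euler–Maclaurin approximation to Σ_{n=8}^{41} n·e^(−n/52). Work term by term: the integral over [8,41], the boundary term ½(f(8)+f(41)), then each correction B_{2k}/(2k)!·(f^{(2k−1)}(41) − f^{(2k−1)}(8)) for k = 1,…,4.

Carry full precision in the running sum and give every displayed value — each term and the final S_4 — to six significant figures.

S_4 ≈ 489.623

The integral term ∫_8^41 x·e^(−x/52) dx = 476.928.
Endpoint term: (f(8) + f(41))/2 = (6.85923 + 18.6363)/2 = 12.7478.
Running total after boundary: 489.675.
Correction k=1: B_{2}/2! · (f^{(1)}(41) − f^{(1)}(8)) = 1/12 · (0.0961534 − 0.725496) = -0.0524452.
Running total after k=1: 489.623.
Correction k=2: B_{4}/4! · (f^{(3)}(41) − f^{(3)}(8)) = −1/720 · (0.000371761 − 0.000902479) = 7.37109e-07.
Running total after k=2: 489.623.
Correction k=3: B_{6}/6! · (f^{(5)}(41) − f^{(5)}(8)) = 1/30240 · (2.61820e-07 − 5.68289e-07) = -1.01346e-11.
Running total after k=3: 489.623.
Correction k=4: B_{8}/8! · (f^{(7)}(41) − f^{(7)}(8)) = −1/1209600 · (1.42809e-10 − 2.96901e-10) = 1.27391e-16.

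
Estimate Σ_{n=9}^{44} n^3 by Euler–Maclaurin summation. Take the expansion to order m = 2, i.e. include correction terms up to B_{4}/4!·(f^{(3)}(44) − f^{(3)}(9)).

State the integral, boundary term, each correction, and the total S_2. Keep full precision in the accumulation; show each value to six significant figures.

The integral term ∫_9^44 x^3 dx = 935384.
Boundary: ½(f(9) + f(44)) = ½(729.000 + 85184.0) = 42956.5.
So far: 978340.
k=1: B_{2}/(2)! × [f^{(1)}(44) − f^{(1)}(9)] = 1/12 × (5808.00 − 243.000) = 463.750.
After k=1: 978804.
k=2: B_{4}/(4)! × [f^{(3)}(44) − f^{(3)}(9)] = −1/720 × (6.00000 − 6.00000) = 0.00000.

S_2 ≈ 978804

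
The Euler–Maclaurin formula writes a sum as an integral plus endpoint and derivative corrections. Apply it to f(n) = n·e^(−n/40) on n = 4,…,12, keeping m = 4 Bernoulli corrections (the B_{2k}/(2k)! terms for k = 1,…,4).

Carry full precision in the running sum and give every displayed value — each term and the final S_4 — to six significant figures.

∫_4^12 x·e^(−x/40) dx evaluates to 51.6120.
Boundary: ½(f(4) + f(12)) = ½(3.61935 + 8.88982) = 6.25458.
So far: 57.8665.
k=1: B_{2}/(2)! × [f^{(1)}(12) − f^{(1)}(4)] = 1/12 × (0.518573 − 0.814354) = -0.0246484.
Partial sum through k=1: 57.8419.
k=2: B_{4}/(4)! × [f^{(3)}(12) − f^{(3)}(4)] = −1/720 × (0.00125013 − 0.00164002) = 5.41510e-07.
Partial sum through k=2: 57.8419.
k=3: B_{6}/(6)! × [f^{(5)}(12) − f^{(5)}(4)] = 1/30240 × (1.36010e-06 − 1.73192e-06) = -1.22956e-11.
Partial sum through k=3: 57.8419.
k=4: B_{8}/(8)! × [f^{(7)}(12) − f^{(7)}(4)] = −1/1209600 × (1.21179e-09 − 1.52426e-09) = 2.58329e-16.

S_4 ≈ 57.8419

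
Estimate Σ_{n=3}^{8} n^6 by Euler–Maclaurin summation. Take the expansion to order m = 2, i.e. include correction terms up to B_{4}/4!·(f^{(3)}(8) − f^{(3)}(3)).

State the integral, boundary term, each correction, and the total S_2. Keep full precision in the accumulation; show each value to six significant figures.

The integral term ∫_3^8 x^6 dx = 299281.
Boundary: ½(f(3) + f(8)) = ½(729.000 + 262144) = 131436.
Running total after boundary: 430717.
k=1: B_{2}/(2)! × [f^{(1)}(8) − f^{(1)}(3)] = 1/12 × (196608 − 1458.00) = 16262.5.
After k=1: 446980.
k=2: B_{4}/(4)! × [f^{(3)}(8) − f^{(3)}(3)] = −1/720 × (61440.0 − 3240.00) = -80.8333.

S_2 ≈ 446899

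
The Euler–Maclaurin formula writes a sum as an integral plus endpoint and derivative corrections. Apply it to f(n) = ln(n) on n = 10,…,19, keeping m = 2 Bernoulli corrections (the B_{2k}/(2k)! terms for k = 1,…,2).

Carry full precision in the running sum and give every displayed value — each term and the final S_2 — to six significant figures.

Integral: ∫_10^19 ln(x) dx = 23.9185.
Boundary: ½(f(10) + f(19)) = ½(2.30259 + 2.94444) = 2.62351.
Integral + boundary = 26.5420.
Correction k=1: B_{2}/2! · (f^{(1)}(19) − f^{(1)}(10)) = 1/12 · (0.0526316 − 0.100000) = -0.00394737.
Running total after k=1: 26.5381.
Correction k=2: B_{4}/4! · (f^{(3)}(19) − f^{(3)}(10)) = −1/720 · (0.000291588 − 0.00200000) = 2.37279e-06.

S_2 ≈ 26.5381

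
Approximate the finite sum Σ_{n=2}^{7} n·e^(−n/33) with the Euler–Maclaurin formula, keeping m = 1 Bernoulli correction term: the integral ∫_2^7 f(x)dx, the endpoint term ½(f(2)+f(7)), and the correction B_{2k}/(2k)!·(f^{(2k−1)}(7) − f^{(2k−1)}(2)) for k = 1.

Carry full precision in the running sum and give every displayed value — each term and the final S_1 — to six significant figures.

S_1 ≈ 23.1267

∫_2^7 x·e^(−x/33) dx evaluates to 19.3750.
Endpoint term: (f(2) + f(7))/2 = (1.88239 + 5.66207)/2 = 3.77223.
So far: 23.1473.
Correction k=1: B_{2}/2! · (f^{(1)}(7) − f^{(1)}(2)) = 1/12 · (0.637289 − 0.884152) = -0.0205719.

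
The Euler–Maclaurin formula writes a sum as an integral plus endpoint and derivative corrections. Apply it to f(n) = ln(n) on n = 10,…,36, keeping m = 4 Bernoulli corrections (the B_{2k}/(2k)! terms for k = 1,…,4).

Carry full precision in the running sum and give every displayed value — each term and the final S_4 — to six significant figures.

∫_10^36 ln(x) dx evaluates to 79.9808.
½[f(10) + f(36)] = ½[2.30259 + 3.58352] = 2.94305.
So far: 82.9239.
Correction k=1: B_{2}/2! · (f^{(1)}(36) − f^{(1)}(10)) = 1/12 · (0.0277778 − 0.100000) = -0.00601852.
After k=1: 82.9179.
Correction k=2: B_{4}/4! · (f^{(3)}(36) − f^{(3)}(10)) = −1/720 · (4.28669e-05 − 0.00200000) = 2.71824e-06.
After k=2: 82.9179.
Correction k=3: B_{6}/6! · (f^{(5)}(36) − f^{(5)}(10)) = 1/30240 · (3.96916e-07 − 0.000240000) = -7.92338e-09.
After k=3: 82.9179.
Correction k=4: B_{8}/8! · (f^{(7)}(36) − f^{(7)}(10)) = −1/1209600 · (9.18787e-09 − 7.20000e-05) = 5.95162e-11.

S_4 ≈ 82.9179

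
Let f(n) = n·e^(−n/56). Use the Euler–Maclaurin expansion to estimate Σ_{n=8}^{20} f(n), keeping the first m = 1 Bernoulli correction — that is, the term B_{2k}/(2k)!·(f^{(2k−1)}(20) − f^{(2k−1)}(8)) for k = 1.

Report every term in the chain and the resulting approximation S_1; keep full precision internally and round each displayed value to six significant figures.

The integral term ∫_8^20 x·e^(−x/56) dx = 129.084.
Endpoint term: (f(8) + f(20))/2 = (6.93502 + 13.9935)/2 = 10.4642.
Integral + boundary = 139.548.
Correction k=1: B_{2}/2! · (f^{(1)}(20) − f^{(1)}(8)) = 1/12 · (0.449789 − 0.743038) = -0.0244374.

S_1 ≈ 139.524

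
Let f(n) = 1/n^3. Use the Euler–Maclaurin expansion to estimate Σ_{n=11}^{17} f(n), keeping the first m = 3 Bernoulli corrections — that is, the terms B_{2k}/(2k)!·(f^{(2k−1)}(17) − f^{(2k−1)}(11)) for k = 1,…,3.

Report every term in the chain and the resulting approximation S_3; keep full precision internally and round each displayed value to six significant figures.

Integral: ∫_11^17 1/x^3 dx = 0.00240213.
½[f(11) + f(17)] = ½[0.000751315 + 0.000203542] = 0.000477428.
Running total after boundary: 0.00287956.
Correction k=1: B_{2}/2! · (f^{(1)}(17) − f^{(1)}(11)) = 1/12 · (-3.59191e-05 − (-0.000204904)) = 1.40821e-05.
Running total after k=1: 0.00289364.
Correction k=2: B_{4}/4! · (f^{(3)}(17) − f^{(3)}(11)) = −1/720 · (-2.48575e-06 − (-3.38684e-05)) = -4.35871e-08.
Running total after k=2: 0.00289359.
Correction k=3: B_{6}/6! · (f^{(5)}(17) − f^{(5)}(11)) = 1/30240 · (-3.61251e-07 − (-1.17560e-05)) = 3.76810e-10.

S_3 ≈ 0.00289359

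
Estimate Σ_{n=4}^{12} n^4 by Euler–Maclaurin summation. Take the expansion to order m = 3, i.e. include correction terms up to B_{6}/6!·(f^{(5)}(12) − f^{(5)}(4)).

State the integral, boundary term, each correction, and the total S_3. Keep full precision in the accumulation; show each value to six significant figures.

S_3 ≈ 60612.0

∫_4^12 x^4 dx evaluates to 49561.6.
½[f(4) + f(12)] = ½[256.000 + 20736.0] = 10496.0.
Running total after boundary: 60057.6.
Correction k=1: B_{2}/2! · (f^{(1)}(12) − f^{(1)}(4)) = 1/12 · (6912.00 − 256.000) = 554.667.
After k=1: 60612.3.
Correction k=2: B_{4}/4! · (f^{(3)}(12) − f^{(3)}(4)) = −1/720 · (288.000 − 96.0000) = -0.266667.
After k=2: 60612.0.
Correction k=3: B_{6}/6! · (f^{(5)}(12) − f^{(5)}(4)) = 1/30240 · (0.00000 − 0.00000) = 0.00000.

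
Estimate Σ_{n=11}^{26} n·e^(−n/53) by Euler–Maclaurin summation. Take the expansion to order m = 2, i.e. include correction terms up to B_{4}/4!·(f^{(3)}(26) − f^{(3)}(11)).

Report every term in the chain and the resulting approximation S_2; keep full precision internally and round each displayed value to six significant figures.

∫_11^26 x·e^(−x/53) dx evaluates to 192.639.
½[f(11) + f(26)] = ½[8.93832 + 15.9193] = 12.4288.
So far: 205.068.
Correction k=1: B_{2}/2! · (f^{(1)}(26) − f^{(1)}(11)) = 1/12 · (0.311916 − 0.643927) = -0.0276676.
Partial sum through k=1: 205.040.
Correction k=2: B_{4}/4! · (f^{(3)}(26) − f^{(3)}(11)) = −1/720 · (0.000546983 − 0.000807788) = 3.62229e-07.

S_2 ≈ 205.040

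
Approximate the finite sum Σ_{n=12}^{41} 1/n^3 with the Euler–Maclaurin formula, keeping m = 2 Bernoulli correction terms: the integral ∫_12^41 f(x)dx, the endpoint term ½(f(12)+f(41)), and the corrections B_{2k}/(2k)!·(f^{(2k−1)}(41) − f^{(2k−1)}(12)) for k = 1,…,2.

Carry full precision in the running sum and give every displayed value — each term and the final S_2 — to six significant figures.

S_2 ≈ 0.00348333

The integral term ∫_12^41 1/x^3 dx = 0.00317478.
Boundary: ½(f(12) + f(41)) = ½(0.000578704 + 1.45094e-05) = 0.000296607.
Integral + boundary = 0.00347139.
Correction k=1: B_{2}/2! · (f^{(1)}(41) − f^{(1)}(12)) = 1/12 · (-1.06166e-06 − (-0.000144676)) = 1.19679e-05.
Partial sum through k=1: 0.00348335.
Correction k=2: B_{4}/4! · (f^{(3)}(41) − f^{(3)}(12)) = −1/720 · (-1.26313e-08 − (-2.00939e-05)) = -2.78906e-08.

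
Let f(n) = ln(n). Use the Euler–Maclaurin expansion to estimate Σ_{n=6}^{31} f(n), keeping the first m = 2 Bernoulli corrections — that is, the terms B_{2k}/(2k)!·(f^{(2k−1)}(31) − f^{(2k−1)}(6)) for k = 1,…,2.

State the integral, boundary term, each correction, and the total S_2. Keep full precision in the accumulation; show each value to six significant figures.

S_2 ≈ 73.3047

∫_6^31 ln(x) dx evaluates to 70.7030.
Endpoint term: (f(6) + f(31))/2 = (1.79176 + 3.43399)/2 = 2.61287.
So far: 73.3159.
Order-1 term: 1/12 · (0.0322581 − 0.166667) = -0.0112007.
Running total after k=1: 73.3047.
Order-2 term: −1/720 · (6.71344e-05 − 0.00925926) = 1.27668e-05.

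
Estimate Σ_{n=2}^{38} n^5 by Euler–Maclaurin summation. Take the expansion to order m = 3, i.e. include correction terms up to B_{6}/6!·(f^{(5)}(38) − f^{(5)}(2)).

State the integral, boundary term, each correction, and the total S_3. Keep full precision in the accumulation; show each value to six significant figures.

Integral: ∫_2^38 x^5 dx = 5.01823e+08.
Boundary: ½(f(2) + f(38)) = ½(32.0000 + 7.92352e+07) = 3.96176e+07.
Integral + boundary = 5.41440e+08.
k=1: B_{2}/(2)! × [f^{(1)}(38) − f^{(1)}(2)] = 1/12 × (1.04257e+07 − 80.0000) = 868800.
Running total after k=1: 5.42309e+08.
k=2: B_{4}/(4)! × [f^{(3)}(38) − f^{(3)}(2)] = −1/720 × (86640.0 − 240.000) = -120.000.
Running total after k=2: 5.42309e+08.
k=3: B_{6}/(6)! × [f^{(5)}(38) − f^{(5)}(2)] = 1/30240 × (120.000 − 120.000) = 0.00000.

S_3 ≈ 5.42309e+08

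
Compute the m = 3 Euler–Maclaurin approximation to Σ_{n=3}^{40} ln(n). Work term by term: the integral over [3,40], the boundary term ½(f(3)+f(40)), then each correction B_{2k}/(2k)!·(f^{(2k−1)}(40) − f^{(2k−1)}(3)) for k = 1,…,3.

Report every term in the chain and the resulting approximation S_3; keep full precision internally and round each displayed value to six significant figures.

∫_3^40 ln(x) dx evaluates to 107.259.
Endpoint term: (f(3) + f(40))/2 = (1.09861 + 3.68888)/2 = 2.39375.
So far: 109.653.
k=1: B_{2}/(2)! × [f^{(1)}(40) − f^{(1)}(3)] = 1/12 × (0.0250000 − 0.333333) = -0.0256944.
After k=1: 109.627.
k=2: B_{4}/(4)! × [f^{(3)}(40) − f^{(3)}(3)] = −1/720 × (3.12500e-05 − 0.0740741) = 0.000102837.
After k=2: 109.627.
k=3: B_{6}/(6)! × [f^{(5)}(40) − f^{(5)}(3)] = 1/30240 × (2.34375e-07 − 0.0987654) = -3.26604e-06.

S_3 ≈ 109.627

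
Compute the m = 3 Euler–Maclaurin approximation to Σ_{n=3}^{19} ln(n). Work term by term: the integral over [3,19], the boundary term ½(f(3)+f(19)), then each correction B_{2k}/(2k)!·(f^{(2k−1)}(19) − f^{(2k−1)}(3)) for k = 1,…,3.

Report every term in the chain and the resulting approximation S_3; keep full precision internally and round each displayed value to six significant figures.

∫_3^19 ln(x) dx evaluates to 36.6485.
Endpoint term: (f(3) + f(19))/2 = (1.09861 + 2.94444)/2 = 2.02153.
Integral + boundary = 38.6700.
k=1: B_{2}/(2)! × [f^{(1)}(19) − f^{(1)}(3)] = 1/12 × (0.0526316 − 0.333333) = -0.0233918.
Partial sum through k=1: 38.6466.
k=2: B_{4}/(4)! × [f^{(3)}(19) − f^{(3)}(3)] = −1/720 × (0.000291588 − 0.0740741) = 0.000102476.
Partial sum through k=2: 38.6467.
k=3: B_{6}/(6)! × [f^{(5)}(19) − f^{(5)}(3)] = 1/30240 × (9.69267e-06 − 0.0987654) = -3.26573e-06.

S_3 ≈ 38.6467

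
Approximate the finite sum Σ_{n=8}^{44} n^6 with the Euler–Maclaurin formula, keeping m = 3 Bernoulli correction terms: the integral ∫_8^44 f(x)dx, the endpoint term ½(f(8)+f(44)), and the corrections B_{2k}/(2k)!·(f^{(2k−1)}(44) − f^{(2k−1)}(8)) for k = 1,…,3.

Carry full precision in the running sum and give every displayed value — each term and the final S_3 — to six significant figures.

S_3 ≈ 4.93215e+10

Integral: ∫_8^44 x^6 dx = 4.56108e+10.
Boundary: ½(f(8) + f(44)) = ½(262144 + 7.25631e+09) = 3.62829e+09.
Running total after boundary: 4.92391e+10.
Correction k=1: B_{2}/2! · (f^{(1)}(44) − f^{(1)}(8)) = 1/12 · (9.89497e+08 − 196608) = 8.24417e+07.
Partial sum through k=1: 4.93215e+10.
Correction k=2: B_{4}/4! · (f^{(3)}(44) − f^{(3)}(8)) = −1/720 · (1.02221e+07 − 61440.0) = -14112.0.
Partial sum through k=2: 4.93215e+10.
Correction k=3: B_{6}/6! · (f^{(5)}(44) − f^{(5)}(8)) = 1/30240 · (31680.0 − 5760.00) = 0.857143.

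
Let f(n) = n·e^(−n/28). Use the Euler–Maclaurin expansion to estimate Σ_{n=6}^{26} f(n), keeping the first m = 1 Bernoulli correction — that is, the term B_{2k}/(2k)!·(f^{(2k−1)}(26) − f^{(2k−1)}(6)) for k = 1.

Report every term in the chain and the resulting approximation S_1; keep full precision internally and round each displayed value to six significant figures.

S_1 ≈ 178.465

The integral term ∫_6^26 x·e^(−x/28) dx = 170.958.
½[f(6) + f(26)] = ½[4.84271 + 10.2731] = 7.55788.
Running total after boundary: 178.516.
Correction k=1: B_{2}/2! · (f^{(1)}(26) − f^{(1)}(6)) = 1/12 · (0.0282227 − 0.634164) = -0.0504951.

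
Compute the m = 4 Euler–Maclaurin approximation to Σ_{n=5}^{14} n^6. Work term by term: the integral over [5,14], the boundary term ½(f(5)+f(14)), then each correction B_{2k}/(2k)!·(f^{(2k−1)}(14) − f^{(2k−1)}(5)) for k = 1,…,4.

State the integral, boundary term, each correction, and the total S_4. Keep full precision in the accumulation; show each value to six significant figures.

S_4 ≈ 1.90874e+07

∫_5^14 x^6 dx evaluates to 1.50479e+07.
Endpoint term: (f(5) + f(14))/2 = (15625.0 + 7.52954e+06)/2 = 3.77258e+06.
Integral + boundary = 1.88205e+07.
k=1: B_{2}/(2)! × [f^{(1)}(14) − f^{(1)}(5)] = 1/12 × (3.22694e+06 − 18750.0) = 267350.
After k=1: 1.90878e+07.
k=2: B_{4}/(4)! × [f^{(3)}(14) − f^{(3)}(5)] = −1/720 × (329280 − 15000.0) = -436.500.
After k=2: 1.90874e+07.
k=3: B_{6}/(6)! × [f^{(5)}(14) − f^{(5)}(5)] = 1/30240 × (10080.0 − 3600.00) = 0.214286.
After k=3: 1.90874e+07.
k=4: B_{8}/(8)! × [f^{(7)}(14) − f^{(7)}(5)] = −1/1209600 × (0.00000 − 0.00000) = 0.00000.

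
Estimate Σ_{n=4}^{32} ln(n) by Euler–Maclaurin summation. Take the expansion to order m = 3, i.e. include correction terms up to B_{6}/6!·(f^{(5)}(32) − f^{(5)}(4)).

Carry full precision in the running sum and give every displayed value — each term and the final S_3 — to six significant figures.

S_3 ≈ 79.7662

∫_4^32 ln(x) dx evaluates to 77.3584.
½[f(4) + f(32)] = ½[1.38629 + 3.46574] = 2.42602.
So far: 79.7844.
Correction k=1: B_{2}/2! · (f^{(1)}(32) − f^{(1)}(4)) = 1/12 · (0.0312500 − 0.250000) = -0.0182292.
After k=1: 79.7662.
Correction k=2: B_{4}/4! · (f^{(3)}(32) − f^{(3)}(4)) = −1/720 · (6.10352e-05 − 0.0312500) = 4.33180e-05.
After k=2: 79.7662.
Correction k=3: B_{6}/6! · (f^{(5)}(32) − f^{(5)}(4)) = 1/30240 · (7.15256e-07 − 0.0234375) = -7.75026e-07.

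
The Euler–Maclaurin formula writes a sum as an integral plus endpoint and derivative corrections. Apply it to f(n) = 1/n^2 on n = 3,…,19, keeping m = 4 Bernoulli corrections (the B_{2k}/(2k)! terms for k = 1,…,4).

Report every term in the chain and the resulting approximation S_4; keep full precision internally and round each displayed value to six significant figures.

Integral: ∫_3^19 1/x^2 dx = 0.280702.
Endpoint term: (f(3) + f(19))/2 = (0.111111 + 0.00277008)/2 = 0.0569406.
So far: 0.337642.
Order-1 term: 1/12 · (-0.000291588 − (-0.0740741)) = 0.00614854.
Partial sum through k=1: 0.343791.
Order-2 term: −1/720 · (-9.69267e-06 − (-0.0987654)) = -0.000137161.
Partial sum through k=2: 0.343654.
Order-3 term: 1/30240 · (-8.05485e-07 − (-0.329218)) = 1.08868e-05.
Partial sum through k=3: 0.343665.
Order-4 term: −1/1209600 · (-1.24951e-07 − (-2.04847)) = -1.69351e-06.

S_4 ≈ 0.343663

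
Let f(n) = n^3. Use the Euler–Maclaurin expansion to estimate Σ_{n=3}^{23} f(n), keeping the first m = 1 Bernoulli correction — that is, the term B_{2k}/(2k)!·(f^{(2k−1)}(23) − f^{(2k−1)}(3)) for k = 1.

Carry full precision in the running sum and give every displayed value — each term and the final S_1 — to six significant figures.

The integral term ∫_3^23 x^3 dx = 69940.0.
Endpoint term: (f(3) + f(23))/2 = (27.0000 + 12167.0)/2 = 6097.00.
Running total after boundary: 76037.0.
k=1: B_{2}/(2)! × [f^{(1)}(23) − f^{(1)}(3)] = 1/12 × (1587.00 − 27.0000) = 130.000.

S_1 ≈ 76167.0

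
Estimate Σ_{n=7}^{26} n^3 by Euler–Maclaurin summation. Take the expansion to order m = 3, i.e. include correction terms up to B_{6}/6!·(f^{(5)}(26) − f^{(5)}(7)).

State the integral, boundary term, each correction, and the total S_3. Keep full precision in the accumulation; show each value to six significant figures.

∫_7^26 x^3 dx evaluates to 113644.
Endpoint term: (f(7) + f(26))/2 = (343.000 + 17576.0)/2 = 8959.50.
So far: 122603.
k=1: B_{2}/(2)! × [f^{(1)}(26) − f^{(1)}(7)] = 1/12 × (2028.00 − 147.000) = 156.750.
Partial sum through k=1: 122760.
k=2: B_{4}/(4)! × [f^{(3)}(26) − f^{(3)}(7)] = −1/720 × (6.00000 − 6.00000) = 0.00000.
Partial sum through k=2: 122760.
k=3: B_{6}/(6)! × [f^{(5)}(26) − f^{(5)}(7)] = 1/30240 × (0.00000 − 0.00000) = 0.00000.

S_3 ≈ 122760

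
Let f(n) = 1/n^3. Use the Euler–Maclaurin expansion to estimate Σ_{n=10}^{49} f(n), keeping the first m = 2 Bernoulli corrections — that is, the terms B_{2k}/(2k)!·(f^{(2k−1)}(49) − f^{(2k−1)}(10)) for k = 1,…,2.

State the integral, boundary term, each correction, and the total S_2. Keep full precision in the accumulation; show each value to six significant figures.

S_2 ≈ 0.00532088

Integral: ∫_10^49 1/x^3 dx = 0.00479175.
½[f(10) + f(49)] = ½[0.00100000 + 8.49986e-06] = 0.000504250.
So far: 0.00529600.
Correction k=1: B_{2}/2! · (f^{(1)}(49) − f^{(1)}(10)) = 1/12 · (-5.20400e-07 − (-0.000300000)) = 2.49566e-05.
Running total after k=1: 0.00532096.
Correction k=2: B_{4}/4! · (f^{(3)}(49) − f^{(3)}(10)) = −1/720 · (-4.33486e-09 − (-6.00000e-05)) = -8.33273e-08.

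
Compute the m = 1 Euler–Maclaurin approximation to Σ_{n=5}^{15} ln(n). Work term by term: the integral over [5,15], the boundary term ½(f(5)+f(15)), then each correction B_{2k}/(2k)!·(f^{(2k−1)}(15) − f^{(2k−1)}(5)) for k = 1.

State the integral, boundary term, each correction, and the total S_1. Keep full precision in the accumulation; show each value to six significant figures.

S_1 ≈ 24.7212

∫_5^15 ln(x) dx evaluates to 22.5736.
Boundary: ½(f(5) + f(15)) = ½(1.60944 + 2.70805) = 2.15874.
Running total after boundary: 24.7323.
Order-1 term: 1/12 · (0.0666667 − 0.200000) = -0.0111111.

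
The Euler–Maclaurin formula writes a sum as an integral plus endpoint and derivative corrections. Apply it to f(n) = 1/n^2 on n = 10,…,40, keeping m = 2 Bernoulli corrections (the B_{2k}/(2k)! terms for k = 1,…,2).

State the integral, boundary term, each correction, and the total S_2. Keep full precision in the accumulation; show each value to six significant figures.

∫_10^40 1/x^2 dx evaluates to 0.0750000.
Boundary: ½(f(10) + f(40)) = ½(0.0100000 + 0.000625000) = 0.00531250.
Running total after boundary: 0.0803125.
Correction k=1: B_{2}/2! · (f^{(1)}(40) − f^{(1)}(10)) = 1/12 · (-3.12500e-05 − (-0.00200000)) = 0.000164063.
Partial sum through k=1: 0.0804766.
Correction k=2: B_{4}/4! · (f^{(3)}(40) − f^{(3)}(10)) = −1/720 · (-2.34375e-07 − (-0.000240000)) = -3.33008e-07.

S_2 ≈ 0.0804762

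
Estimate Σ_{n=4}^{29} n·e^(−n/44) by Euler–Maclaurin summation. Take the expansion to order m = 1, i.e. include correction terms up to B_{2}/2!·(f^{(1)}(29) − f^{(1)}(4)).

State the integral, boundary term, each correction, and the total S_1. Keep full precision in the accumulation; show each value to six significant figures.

S_1 ≈ 276.105

The integral term ∫_4^29 x·e^(−x/44) dx = 266.832.
Endpoint term: (f(4) + f(29))/2 = (3.65240 + 15.0023)/2 = 9.32736.
Integral + boundary = 276.160.
Correction k=1: B_{2}/2! · (f^{(1)}(29) − f^{(1)}(4)) = 1/12 · (0.176360 − 0.830092) = -0.0544777.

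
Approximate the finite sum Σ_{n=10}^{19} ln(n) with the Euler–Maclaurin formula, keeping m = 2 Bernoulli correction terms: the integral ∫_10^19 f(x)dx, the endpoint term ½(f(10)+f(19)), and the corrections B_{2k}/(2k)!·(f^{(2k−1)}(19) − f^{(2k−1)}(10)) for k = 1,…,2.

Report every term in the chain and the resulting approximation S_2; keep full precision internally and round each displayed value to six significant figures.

∫_10^19 ln(x) dx evaluates to 23.9185.
½[f(10) + f(19)] = ½[2.30259 + 2.94444] = 2.62351.
Integral + boundary = 26.5420.
Correction k=1: B_{2}/2! · (f^{(1)}(19) − f^{(1)}(10)) = 1/12 · (0.0526316 − 0.100000) = -0.00394737.
After k=1: 26.5381.
Correction k=2: B_{4}/4! · (f^{(3)}(19) − f^{(3)}(10)) = −1/720 · (0.000291588 − 0.00200000) = 2.37279e-06.

S_2 ≈ 26.5381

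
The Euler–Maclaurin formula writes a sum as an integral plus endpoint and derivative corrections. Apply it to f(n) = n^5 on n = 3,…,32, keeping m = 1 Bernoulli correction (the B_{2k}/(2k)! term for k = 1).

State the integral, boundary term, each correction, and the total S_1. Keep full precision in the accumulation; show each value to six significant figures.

S_1 ≈ 1.96171e+08

The integral term ∫_3^32 x^5 dx = 1.78957e+08.
½[f(3) + f(32)] = ½[243.000 + 3.35544e+07] = 1.67773e+07.
Integral + boundary = 1.95734e+08.
Order-1 term: 1/12 · (5.24288e+06 − 405.000) = 436873.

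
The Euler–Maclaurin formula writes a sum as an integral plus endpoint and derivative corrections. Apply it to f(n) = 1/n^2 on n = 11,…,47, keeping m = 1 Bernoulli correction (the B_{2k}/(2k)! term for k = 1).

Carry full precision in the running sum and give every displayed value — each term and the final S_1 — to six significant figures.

S_1 ≈ 0.0741147

Integral: ∫_11^47 1/x^2 dx = 0.0696325.
Boundary: ½(f(11) + f(47)) = ½(0.00826446 + 0.000452694) = 0.00435858.
Integral + boundary = 0.0739911.
Correction k=1: B_{2}/2! · (f^{(1)}(47) − f^{(1)}(11)) = 1/12 · (-1.92636e-05 − (-0.00150263)) = 0.000123614.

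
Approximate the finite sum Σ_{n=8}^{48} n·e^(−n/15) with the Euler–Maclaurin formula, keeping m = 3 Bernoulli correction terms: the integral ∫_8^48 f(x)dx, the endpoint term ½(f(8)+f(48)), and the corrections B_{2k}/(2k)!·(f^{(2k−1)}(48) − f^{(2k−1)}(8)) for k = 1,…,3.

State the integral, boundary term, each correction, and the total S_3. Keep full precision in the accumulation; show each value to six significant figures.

S_3 ≈ 167.167

Integral: ∫_8^48 x·e^(−x/15) dx = 163.873.
Endpoint term: (f(8) + f(48))/2 = (4.69317 + 1.95659)/2 = 3.32488.
Integral + boundary = 167.198.
Correction k=1: B_{2}/2! · (f^{(1)}(48) − f^{(1)}(8)) = 1/12 · (-0.0896768 − 0.273768) = -0.0302871.
Partial sum through k=1: 167.167.
Correction k=2: B_{4}/4! · (f^{(3)}(48) − f^{(3)}(8)) = −1/720 · (-3.62331e-05 − 0.00643138) = 8.98280e-06.
Partial sum through k=2: 167.167.
Correction k=3: B_{6}/6! · (f^{(5)}(48) − f^{(5)}(8)) = 1/30240 · (1.44932e-06 − 5.17601e-05) = -1.66371e-09.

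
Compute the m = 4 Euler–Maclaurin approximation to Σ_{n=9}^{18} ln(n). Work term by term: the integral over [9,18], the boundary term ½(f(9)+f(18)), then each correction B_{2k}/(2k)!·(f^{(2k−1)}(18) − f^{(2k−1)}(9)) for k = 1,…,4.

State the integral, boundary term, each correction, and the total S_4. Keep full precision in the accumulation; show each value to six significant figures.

Integral: ∫_9^18 ln(x) dx = 23.2517.
Boundary: ½(f(9) + f(18)) = ½(2.19722 + 2.89037) = 2.54380.
Integral + boundary = 25.7955.
Order-1 term: 1/12 · (0.0555556 − 0.111111) = -0.00462963.
Partial sum through k=1: 25.7908.
Order-2 term: −1/720 · (0.000342936 − 0.00274348) = 3.33410e-06.
Partial sum through k=2: 25.7908.
Order-3 term: 1/30240 · (1.27013e-05 − 0.000406442) = -1.30205e-08.
Partial sum through k=3: 25.7908.
Order-4 term: −1/1209600 · (1.17605e-06 − 0.000150534) = 1.23477e-10.

S_4 ≈ 25.7908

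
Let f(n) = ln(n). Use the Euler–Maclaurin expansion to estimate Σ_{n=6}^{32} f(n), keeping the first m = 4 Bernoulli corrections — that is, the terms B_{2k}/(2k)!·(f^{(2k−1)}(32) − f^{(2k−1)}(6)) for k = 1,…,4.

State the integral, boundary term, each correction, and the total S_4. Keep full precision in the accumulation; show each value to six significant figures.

S_4 ≈ 76.7705

∫_6^32 ln(x) dx evaluates to 74.1530.
Endpoint term: (f(6) + f(32))/2 = (1.79176 + 3.46574)/2 = 2.62875.
So far: 76.7817.
Order-1 term: 1/12 · (0.0312500 − 0.166667) = -0.0112847.
Partial sum through k=1: 76.7705.
Order-2 term: −1/720 · (6.10352e-05 − 0.00925926) = 1.27753e-05.
Partial sum through k=2: 76.7705.
Order-3 term: 1/30240 · (7.15256e-07 − 0.00308642) = -1.02040e-07.
Partial sum through k=3: 76.7705.
Order-4 term: −1/1209600 · (2.09548e-08 − 0.00257202) = 2.12632e-09.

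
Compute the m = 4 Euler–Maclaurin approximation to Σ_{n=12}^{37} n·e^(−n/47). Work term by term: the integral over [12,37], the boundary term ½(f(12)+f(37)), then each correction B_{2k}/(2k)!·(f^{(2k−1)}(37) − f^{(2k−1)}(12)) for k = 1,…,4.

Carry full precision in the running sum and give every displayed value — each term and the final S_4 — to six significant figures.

The integral term ∫_12^37 x·e^(−x/47) dx = 351.416.
Boundary: ½(f(12) + f(37)) = ½(9.29603 + 16.8388) = 13.0674.
So far: 364.483.
Order-1 term: 1/12 · (0.0968302 − 0.576881) = -0.0400043.
Running total after k=1: 364.443.
Order-2 term: −1/720 · (0.000455878 − 0.000962526) = 7.03678e-07.
Running total after k=2: 364.443.
Order-3 term: 1/30240 · (3.92902e-07 − 7.53237e-07) = -1.19158e-11.
Running total after k=3: 364.443.
Order-4 term: −1/1209600 · (2.62305e-10 − 4.84720e-10) = 1.83875e-16.

S_4 ≈ 364.443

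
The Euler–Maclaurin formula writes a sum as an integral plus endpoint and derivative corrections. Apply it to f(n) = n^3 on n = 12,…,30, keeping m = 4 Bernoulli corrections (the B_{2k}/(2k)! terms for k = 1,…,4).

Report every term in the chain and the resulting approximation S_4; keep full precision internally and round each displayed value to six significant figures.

Integral: ∫_12^30 x^3 dx = 197316.
Boundary: ½(f(12) + f(30)) = ½(1728.00 + 27000.0) = 14364.0.
So far: 211680.
k=1: B_{2}/(2)! × [f^{(1)}(30) − f^{(1)}(12)] = 1/12 × (2700.00 − 432.000) = 189.000.
After k=1: 211869.
k=2: B_{4}/(4)! × [f^{(3)}(30) − f^{(3)}(12)] = −1/720 × (6.00000 − 6.00000) = 0.00000.
After k=2: 211869.
k=3: B_{6}/(6)! × [f^{(5)}(30) − f^{(5)}(12)] = 1/30240 × (0.00000 − 0.00000) = 0.00000.
After k=3: 211869.
k=4: B_{8}/(8)! × [f^{(7)}(30) − f^{(7)}(12)] = −1/1209600 × (0.00000 − 0.00000) = 0.00000.

S_4 ≈ 211869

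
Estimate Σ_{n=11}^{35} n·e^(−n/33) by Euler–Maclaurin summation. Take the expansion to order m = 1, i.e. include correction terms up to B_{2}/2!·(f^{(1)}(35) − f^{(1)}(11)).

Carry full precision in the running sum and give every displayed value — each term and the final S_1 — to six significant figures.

S_1 ≈ 273.386

The integral term ∫_11^35 x·e^(−x/33) dx = 263.428.
½[f(11) + f(35)] = ½[7.88184 + 12.1186] = 10.0002.
Running total after boundary: 273.428.
k=1: B_{2}/(2)! × [f^{(1)}(35) − f^{(1)}(11)] = 1/12 × (-0.0209846 − 0.477688) = -0.0415560.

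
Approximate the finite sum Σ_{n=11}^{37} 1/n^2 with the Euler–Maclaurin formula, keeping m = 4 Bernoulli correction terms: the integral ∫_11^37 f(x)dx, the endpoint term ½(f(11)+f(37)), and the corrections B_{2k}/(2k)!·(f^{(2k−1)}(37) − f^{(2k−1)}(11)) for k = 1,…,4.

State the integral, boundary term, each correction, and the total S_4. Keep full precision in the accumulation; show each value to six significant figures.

Integral: ∫_11^37 1/x^2 dx = 0.0638821.
Endpoint term: (f(11) + f(37))/2 = (0.00826446 + 0.000730460)/2 = 0.00449746.
So far: 0.0683795.
Order-1 term: 1/12 · (-3.94843e-05 − (-0.00150263)) = 0.000121929.
After k=1: 0.0685015.
Order-2 term: −1/720 · (-3.46101e-07 − (-0.000149021)) = -2.06493e-07.
After k=2: 0.0685012.
Order-3 term: 1/30240 · (-7.58439e-09 − (-3.69474e-05)) = 1.22155e-09.
After k=3: 0.0685012.
Order-4 term: −1/1209600 · (-3.10245e-10 − (-1.70996e-05)) = -1.41363e-11.

S_4 ≈ 0.0685012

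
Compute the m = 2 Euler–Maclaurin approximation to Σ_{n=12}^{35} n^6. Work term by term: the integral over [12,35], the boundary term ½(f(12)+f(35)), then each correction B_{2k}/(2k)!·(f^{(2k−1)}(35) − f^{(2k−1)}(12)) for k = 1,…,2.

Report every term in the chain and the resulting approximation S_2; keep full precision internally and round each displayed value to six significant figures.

S_2 ≈ 1.01330e+10

Integral: ∫_12^35 x^6 dx = 9.18621e+09.
½[f(12) + f(35)] = ½[2.98598e+06 + 1.83827e+09] = 9.20626e+08.
Running total after boundary: 1.01068e+10.
Correction k=1: B_{2}/2! · (f^{(1)}(35) − f^{(1)}(12)) = 1/12 · (3.15131e+08 − 1.49299e+06) = 2.61365e+07.
Running total after k=1: 1.01330e+10.
Correction k=2: B_{4}/4! · (f^{(3)}(35) − f^{(3)}(12)) = −1/720 · (5.14500e+06 − 207360) = -6857.83.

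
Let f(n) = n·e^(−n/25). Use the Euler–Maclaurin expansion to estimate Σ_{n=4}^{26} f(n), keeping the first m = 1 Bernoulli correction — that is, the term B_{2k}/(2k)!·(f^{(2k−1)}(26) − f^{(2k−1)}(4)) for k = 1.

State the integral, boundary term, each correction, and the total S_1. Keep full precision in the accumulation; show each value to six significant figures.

S_1 ≈ 173.388

The integral term ∫_4^26 x·e^(−x/25) dx = 167.150.
Endpoint term: (f(4) + f(26))/2 = (3.40858 + 9.18982)/2 = 6.29920.
Integral + boundary = 173.449.
Correction k=1: B_{2}/2! · (f^{(1)}(26) − f^{(1)}(4)) = 1/12 · (-0.0141382 − 0.715801) = -0.0608282.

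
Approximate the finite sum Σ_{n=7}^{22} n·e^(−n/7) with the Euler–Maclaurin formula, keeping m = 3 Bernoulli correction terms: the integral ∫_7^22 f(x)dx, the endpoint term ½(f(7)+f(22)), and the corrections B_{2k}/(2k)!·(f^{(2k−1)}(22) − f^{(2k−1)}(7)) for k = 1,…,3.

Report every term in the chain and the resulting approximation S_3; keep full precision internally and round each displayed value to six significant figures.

S_3 ≈ 29.0455

Integral: ∫_7^22 x·e^(−x/7) dx = 27.2908.
½[f(7) + f(22)] = ½[2.57516 + 0.949505] = 1.76233.
So far: 29.0532.
k=1: B_{2}/(2)! × [f^{(1)}(22) − f^{(1)}(7)] = 1/12 × (-0.0924842 − 0.00000) = -0.00770702.
After k=1: 29.0455.
k=2: B_{4}/(4)! × [f^{(3)}(22) − f^{(3)}(7)] = −1/720 × (-0.000125829 − 0.0150155) = 2.10296e-05.
After k=2: 29.0455.
k=3: B_{6}/(6)! × [f^{(5)}(22) − f^{(5)}(7)] = 1/30240 × (3.33832e-05 − 0.000612877) = -1.91632e-08.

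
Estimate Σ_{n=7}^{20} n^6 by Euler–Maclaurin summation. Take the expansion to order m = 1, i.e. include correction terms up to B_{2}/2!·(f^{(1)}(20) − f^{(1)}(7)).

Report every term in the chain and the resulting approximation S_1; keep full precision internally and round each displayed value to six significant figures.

S_1 ≈ 2.16390e+08

The integral term ∫_7^20 x^6 dx = 1.82739e+08.
½[f(7) + f(20)] = ½[117649 + 6.40000e+07] = 3.20588e+07.
Integral + boundary = 2.14798e+08.
Order-1 term: 1/12 · (1.92000e+07 − 100842) = 1.59160e+06.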